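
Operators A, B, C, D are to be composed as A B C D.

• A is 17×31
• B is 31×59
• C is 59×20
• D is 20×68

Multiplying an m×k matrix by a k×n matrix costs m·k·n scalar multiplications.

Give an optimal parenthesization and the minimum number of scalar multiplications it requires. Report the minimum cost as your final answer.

Adjacent pairs: AB = 17·31·59 = 31093; BC = 31·59·20 = 36580; CD = 59·20·68 = 80240.
Length 3: A..C: k=1: 0+36580+17·31·20=47120; k=2: 31093+0+17·59·20=51153 → min 47120 | B..D: k=2: 0+80240+31·59·68=204612; k=3: 36580+0+31·20·68=78740 → min 78740.
Length 4: A..D: k=1: 0+78740+17·31·68=114576; k=2: 31093+80240+17·59·68=179537; k=3: 47120+0+17·20·68=70240 → min 70240.
Optimal parenthesization: ((A (B C)) D) with cost 70240.

70240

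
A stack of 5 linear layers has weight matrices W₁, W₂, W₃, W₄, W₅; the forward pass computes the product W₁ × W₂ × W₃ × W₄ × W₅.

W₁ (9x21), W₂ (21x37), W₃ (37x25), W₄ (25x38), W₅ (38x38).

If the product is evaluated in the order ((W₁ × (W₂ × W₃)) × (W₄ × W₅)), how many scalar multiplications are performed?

68800

(W₂ × W₃): 21×37 by 37×25 → 21×25, cost 21·37·25 = 19425
(W₁ × (W₂ × W₃)): 9×21 by 21×25 → 9×25, cost 9·21·25 = 4725; cumulative 24150
(W₄ × W₅): 25×38 by 38×38 → 25×38, cost 25·38·38 = 36100
((W₁ × (W₂ × W₃)) × (W₄ × W₅)): 9×25 by 25×38 → 9×38, cost 9·25·38 = 8550; cumulative 68800
Total: 68800 scalar multiplications.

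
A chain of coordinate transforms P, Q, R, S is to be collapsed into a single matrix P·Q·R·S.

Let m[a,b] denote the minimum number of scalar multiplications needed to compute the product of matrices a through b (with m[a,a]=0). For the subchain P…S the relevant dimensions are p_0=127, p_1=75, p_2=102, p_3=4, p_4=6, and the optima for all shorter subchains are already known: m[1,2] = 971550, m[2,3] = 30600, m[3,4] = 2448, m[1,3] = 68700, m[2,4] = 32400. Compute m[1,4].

71748

m[1,4] = min over k∈[1,3] of m[1,k]+m[k+1,4]+p_{0}·p_k·p_{4}.
k=1: 0 + 32400 + 127·75·6 = 89550; k=2: 971550 + 2448 + 127·102·6 = 1051722; k=3: 68700 + 0 + 127·4·6 = 71748.
Minimum: 71748 at k=3.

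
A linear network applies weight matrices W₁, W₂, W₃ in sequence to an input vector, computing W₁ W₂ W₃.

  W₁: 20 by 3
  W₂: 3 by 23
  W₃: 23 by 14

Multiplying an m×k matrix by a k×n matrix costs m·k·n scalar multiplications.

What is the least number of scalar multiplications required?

1806

Order (W₁ (W₂ W₃)): (W₂ W₃): 3×23 by 23×14 → 3×14, cost 3·23·14 = 966; (W₁ (W₂ W₃)): 20×3 by 3×14 → 20×14, cost 20·3·14 = 840; cumulative 1806. Total 1806.
Order ((W₁ W₂) W₃): (W₁ W₂): 20×3 by 3×23 → 20×23, cost 20·3·23 = 1380; ((W₁ W₂) W₃): 20×23 by 23×14 → 20×14, cost 20·23·14 = 6440; cumulative 7820. Total 7820.
Minimum: 1806.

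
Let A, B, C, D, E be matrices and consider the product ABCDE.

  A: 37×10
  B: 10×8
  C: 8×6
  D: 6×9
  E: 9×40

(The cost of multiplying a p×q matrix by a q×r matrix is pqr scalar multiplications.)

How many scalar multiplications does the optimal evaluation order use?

Adjacent pairs: AB = 37·10·8 = 2960; BC = 10·8·6 = 480; CD = 8·6·9 = 432; DE = 6·9·40 = 2160.
Length 3: A..C: k=1: 0+480+37·10·6=2700; k=2: 2960+0+37·8·6=4736 → min 2700 | B..D: k=2: 0+432+10·8·9=1152; k=3: 480+0+10·6·9=1020 → min 1020 | C..E: k=3: 0+2160+8·6·40=4080; k=4: 432+0+8·9·40=3312 → min 3312.
Length 4: A..D: k=1: 0+1020+37·10·9=4350; k=2: 2960+432+37·8·9=6056; k=3: 2700+0+37·6·9=4698 → min 4350 | B..E: k=2: 0+3312+10·8·40=6512; k=3: 480+2160+10·6·40=5040; k=4: 1020+0+10·9·40=4620 → min 4620.
Length 5: A..E: k=1: 0+4620+37·10·40=19420; k=2: 2960+3312+37·8·40=18112; k=3: 2700+2160+37·6·40=13740; k=4: 4350+0+37·9·40=17670 → min 13740.
Optimal order: ((A(BC))(DE)) with cost 13740.

13740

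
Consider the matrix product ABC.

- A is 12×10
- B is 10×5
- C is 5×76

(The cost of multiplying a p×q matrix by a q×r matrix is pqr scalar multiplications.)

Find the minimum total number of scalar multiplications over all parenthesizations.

5160

Order (A(BC)): (BC): 10×5 by 5×76 → 10×76, cost 10·5·76 = 3800; (A(BC)): 12×10 by 10×76 → 12×76, cost 12·10·76 = 9120; cumulative 12920. Total 12920.
Order ((AB)C): (AB): 12×10 by 10×5 → 12×5, cost 12·10·5 = 600; ((AB)C): 12×5 by 5×76 → 12×76, cost 12·5·76 = 4560; cumulative 5160. Total 5160.
Minimum: 5160.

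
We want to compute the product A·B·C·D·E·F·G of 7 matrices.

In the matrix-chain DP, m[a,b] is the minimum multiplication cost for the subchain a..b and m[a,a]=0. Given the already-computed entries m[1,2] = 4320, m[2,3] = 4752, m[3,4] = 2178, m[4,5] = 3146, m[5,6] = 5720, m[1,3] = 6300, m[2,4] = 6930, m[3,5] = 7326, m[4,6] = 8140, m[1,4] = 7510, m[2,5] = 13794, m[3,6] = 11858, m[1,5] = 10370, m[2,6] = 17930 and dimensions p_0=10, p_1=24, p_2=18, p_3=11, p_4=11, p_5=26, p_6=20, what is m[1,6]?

m[1,6] = min over k∈[1,5] of m[1,k]+m[k+1,6]+p_{0}·p_k·p_{6}.
k=1: 0 + 17930 + 10·24·20 = 22730; k=2: 4320 + 11858 + 10·18·20 = 19778; k=3: 6300 + 8140 + 10·11·20 = 16640; k=4: 7510 + 5720 + 10·11·20 = 15430; k=5: 10370 + 0 + 10·26·20 = 15570.
Minimum: 15430 at k=4.

15430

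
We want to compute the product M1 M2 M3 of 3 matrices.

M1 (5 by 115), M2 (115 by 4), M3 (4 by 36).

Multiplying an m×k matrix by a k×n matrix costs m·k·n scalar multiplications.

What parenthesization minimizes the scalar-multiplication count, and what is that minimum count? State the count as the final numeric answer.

3020

(M1 (M2 M3)): cost 37260.
((M1 M2) M3): cost 3020.
Optimal: ((M1 M2) M3) with cost 3020.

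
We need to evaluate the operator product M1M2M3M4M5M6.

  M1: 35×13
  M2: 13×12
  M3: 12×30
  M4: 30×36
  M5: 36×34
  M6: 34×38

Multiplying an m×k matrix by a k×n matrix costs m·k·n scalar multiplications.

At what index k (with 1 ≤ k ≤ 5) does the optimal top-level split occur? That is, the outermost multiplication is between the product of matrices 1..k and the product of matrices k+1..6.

2

Adjacent pairs: M1M2 = 35·13·12 = 5460; M2M3 = 13·12·30 = 4680; M3M4 = 12·30·36 = 12960; M4M5 = 30·36·34 = 36720; M5M6 = 36·34·38 = 46512.
Length 3: M1..M3: k=1: 0+4680+35·13·30=18330; k=2: 5460+0+35·12·30=18060 → min 18060 | M2..M4: k=2: 0+12960+13·12·36=18576; k=3: 4680+0+13·30·36=18720 → min 18576 | M3..M5: k=3: 0+36720+12·30·34=48960; k=4: 12960+0+12·36·34=27648 → min 27648 | M4..M6: k=4: 0+46512+30·36·38=87552; k=5: 36720+0+30·34·38=75480 → min 75480.
Length 4: M1..M4: k=1: 0+18576+35·13·36=34956; k=2: 5460+12960+35·12·36=33540; k=3: 18060+0+35·30·36=55860 → min 33540 | M2..M5: k=2: 0+27648+13·12·34=32952; k=3: 4680+36720+13·30·34=54660; k=4: 18576+0+13·36·34=34488 → min 32952 | M3..M6: k=3: 0+75480+12·30·38=89160; k=4: 12960+46512+12·36·38=75888; k=5: 27648+0+12·34·38=43152 → min 43152.
Length 5: M1..M5: k=1: 0+32952+35·13·34=48422; k=2: 5460+27648+35·12·34=47388; k=3: 18060+36720+35·30·34=90480; k=4: 33540+0+35·36·34=76380 → min 47388 | M2..M6: k=2: 0+43152+13·12·38=49080; k=3: 4680+75480+13·30·38=94980; k=4: 18576+46512+13·36·38=82872; k=5: 32952+0+13·34·38=49748 → min 49080.
Top-level splits: k=1: (M1..M1)·(M2..M6) → 0+49080+35·13·38 = 66370; k=2: (M1..M2)·(M3..M6) → 5460+43152+35·12·38 = 64572; k=3: (M1..M3)·(M4..M6) → 18060+75480+35·30·38 = 133440; k=4: (M1..M4)·(M5..M6) → 33540+46512+35·36·38 = 127932; k=5: (M1..M5)·(M6..M6) → 47388+0+35·34·38 = 92608.
Best split is after M2, i.e. k = 2.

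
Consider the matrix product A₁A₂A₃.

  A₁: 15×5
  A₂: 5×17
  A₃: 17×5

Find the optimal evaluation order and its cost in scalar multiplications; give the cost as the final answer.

800

(A₁(A₂A₃)): cost 800.
((A₁A₂)A₃): cost 2550.
Optimal: (A₁(A₂A₃)) with cost 800.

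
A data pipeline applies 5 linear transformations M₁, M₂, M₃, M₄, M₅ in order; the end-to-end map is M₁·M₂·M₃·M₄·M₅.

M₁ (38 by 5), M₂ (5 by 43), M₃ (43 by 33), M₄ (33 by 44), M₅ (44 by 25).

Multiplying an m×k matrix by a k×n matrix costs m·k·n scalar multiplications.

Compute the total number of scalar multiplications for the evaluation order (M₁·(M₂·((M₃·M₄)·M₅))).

119861

(M₃·M₄): 43×33 by 33×44 → 43×44, cost 43·33·44 = 62436
((M₃·M₄)·M₅): 43×44 by 44×25 → 43×25, cost 43·44·25 = 47300; cumulative 109736
(M₂·((M₃·M₄)·M₅)): 5×43 by 43×25 → 5×25, cost 5·43·25 = 5375; cumulative 115111
(M₁·(M₂·((M₃·M₄)·M₅))): 38×5 by 5×25 → 38×25, cost 38·5·25 = 4750; cumulative 119861
Total: 119861 scalar multiplications.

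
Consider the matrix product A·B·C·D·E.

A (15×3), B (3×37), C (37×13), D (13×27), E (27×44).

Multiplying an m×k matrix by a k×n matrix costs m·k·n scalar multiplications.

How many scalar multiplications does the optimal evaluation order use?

Adjacent pairs: AB = 15·3·37 = 1665; BC = 3·37·13 = 1443; CD = 37·13·27 = 12987; DE = 13·27·44 = 15444.
Length 3: A..C: k=1: 0+1443+15·3·13=2028; k=2: 1665+0+15·37·13=8880 → min 2028 | B..D: k=2: 0+12987+3·37·27=15984; k=3: 1443+0+3·13·27=2496 → min 2496 | C..E: k=3: 0+15444+37·13·44=36608; k=4: 12987+0+37·27·44=56943 → min 36608.
Length 4: A..D: k=1: 0+2496+15·3·27=3711; k=2: 1665+12987+15·37·27=29637; k=3: 2028+0+15·13·27=7293 → min 3711 | B..E: k=2: 0+36608+3·37·44=41492; k=3: 1443+15444+3·13·44=18603; k=4: 2496+0+3·27·44=6060 → min 6060.
Length 5: A..E: k=1: 0+6060+15·3·44=8040; k=2: 1665+36608+15·37·44=62693; k=3: 2028+15444+15·13·44=26052; k=4: 3711+0+15·27·44=21531 → min 8040.
Optimal order: (A·(((B·C)·D)·E)) with cost 8040.

8040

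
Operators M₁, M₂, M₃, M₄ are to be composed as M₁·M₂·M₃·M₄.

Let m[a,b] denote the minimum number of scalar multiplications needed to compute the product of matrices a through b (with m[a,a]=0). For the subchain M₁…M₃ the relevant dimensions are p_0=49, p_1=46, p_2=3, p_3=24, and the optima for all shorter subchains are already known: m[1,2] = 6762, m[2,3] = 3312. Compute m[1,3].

m[1,3] = min over k∈[1,2] of m[1,k]+m[k+1,3]+p_{0}·p_k·p_{3}.
k=1: 0 + 3312 + 49·46·24 = 57408; k=2: 6762 + 0 + 49·3·24 = 10290.
Minimum: 10290 at k=2.

10290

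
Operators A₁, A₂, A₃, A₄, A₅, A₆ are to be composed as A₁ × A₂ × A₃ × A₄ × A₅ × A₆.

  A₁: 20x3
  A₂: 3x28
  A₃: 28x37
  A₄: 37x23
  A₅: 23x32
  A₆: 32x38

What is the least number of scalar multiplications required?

13797

Adjacent pairs: A₁A₂ = 20·3·28 = 1680; A₂A₃ = 3·28·37 = 3108; A₃A₄ = 28·37·23 = 23828; A₄A₅ = 37·23·32 = 27232; A₅A₆ = 23·32·38 = 27968.
Length 3: A₁..A₃: k=1: 0+3108+20·3·37=5328; k=2: 1680+0+20·28·37=22400 → min 5328 | A₂..A₄: k=2: 0+23828+3·28·23=25760; k=3: 3108+0+3·37·23=5661 → min 5661 | A₃..A₅: k=3: 0+27232+28·37·32=60384; k=4: 23828+0+28·23·32=44436 → min 44436 | A₄..A₆: k=4: 0+27968+37·23·38=60306; k=5: 27232+0+37·32·38=72224 → min 60306.
Length 4: A₁..A₄: k=1: 0+5661+20·3·23=7041; k=2: 1680+23828+20·28·23=38388; k=3: 5328+0+20·37·23=22348 → min 7041 | A₂..A₅: k=2: 0+44436+3·28·32=47124; k=3: 3108+27232+3·37·32=33892; k=4: 5661+0+3·23·32=7869 → min 7869 | A₃..A₆: k=3: 0+60306+28·37·38=99674; k=4: 23828+27968+28·23·38=76268; k=5: 44436+0+28·32·38=78484 → min 76268.
Length 5: A₁..A₅: k=1: 0+7869+20·3·32=9789; k=2: 1680+44436+20·28·32=64036; k=3: 5328+27232+20·37·32=56240; k=4: 7041+0+20·23·32=21761 → min 9789 | A₂..A₆: k=2: 0+76268+3·28·38=79460; k=3: 3108+60306+3·37·38=67632; k=4: 5661+27968+3·23·38=36251; k=5: 7869+0+3·32·38=11517 → min 11517.
Length 6: A₁..A₆: k=1: 0+11517+20·3·38=13797; k=2: 1680+76268+20·28·38=99228; k=3: 5328+60306+20·37·38=93754; k=4: 7041+27968+20·23·38=52489; k=5: 9789+0+20·32·38=34109 → min 13797.
Optimal order: (A₁ × ((((A₂ × A₃) × A₄) × A₅) × A₆)) with cost 13797.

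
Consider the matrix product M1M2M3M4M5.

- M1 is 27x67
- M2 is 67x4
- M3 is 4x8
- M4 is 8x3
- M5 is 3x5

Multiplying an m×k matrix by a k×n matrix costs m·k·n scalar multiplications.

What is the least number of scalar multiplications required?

6732

Adjacent pairs: M1M2 = 27·67·4 = 7236; M2M3 = 67·4·8 = 2144; M3M4 = 4·8·3 = 96; M4M5 = 8·3·5 = 120.
Length 3: M1..M3: k=1: 0+2144+27·67·8=16616; k=2: 7236+0+27·4·8=8100 → min 8100 | M2..M4: k=2: 0+96+67·4·3=900; k=3: 2144+0+67·8·3=3752 → min 900 | M3..M5: k=3: 0+120+4·8·5=280; k=4: 96+0+4·3·5=156 → min 156.
Length 4: M1..M4: k=1: 0+900+27·67·3=6327; k=2: 7236+96+27·4·3=7656; k=3: 8100+0+27·8·3=8748 → min 6327 | M2..M5: k=2: 0+156+67·4·5=1496; k=3: 2144+120+67·8·5=4944; k=4: 900+0+67·3·5=1905 → min 1496.
Length 5: M1..M5: k=1: 0+1496+27·67·5=10541; k=2: 7236+156+27·4·5=7932; k=3: 8100+120+27·8·5=9300; k=4: 6327+0+27·3·5=6732 → min 6732.
Optimal order: ((M1(M2(M3M4)))M5) with cost 6732.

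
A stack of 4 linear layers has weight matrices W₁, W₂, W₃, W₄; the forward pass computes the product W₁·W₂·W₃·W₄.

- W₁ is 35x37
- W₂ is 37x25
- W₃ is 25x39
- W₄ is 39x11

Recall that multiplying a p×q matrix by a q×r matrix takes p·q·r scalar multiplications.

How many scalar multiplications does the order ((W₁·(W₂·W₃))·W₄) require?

(W₂·W₃): 37×25 by 25×39 → 37×39, cost 37·25·39 = 36075
(W₁·(W₂·W₃)): 35×37 by 37×39 → 35×39, cost 35·37·39 = 50505; cumulative 86580
((W₁·(W₂·W₃))·W₄): 35×39 by 39×11 → 35×11, cost 35·39·11 = 15015; cumulative 101595
Total: 101595 scalar multiplications.

101595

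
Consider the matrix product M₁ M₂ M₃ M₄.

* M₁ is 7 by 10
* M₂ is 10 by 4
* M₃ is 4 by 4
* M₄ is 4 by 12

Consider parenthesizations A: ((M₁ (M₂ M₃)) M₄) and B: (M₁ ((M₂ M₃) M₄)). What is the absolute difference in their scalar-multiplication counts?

704

Order A = ((M₁ (M₂ M₃)) M₄): (M₂ M₃): 10×4 by 4×4 → 10×4, cost 10·4·4 = 160; (M₁ (M₂ M₃)): 7×10 by 10×4 → 7×4, cost 7·10·4 = 280; cumulative 440; ((M₁ (M₂ M₃)) M₄): 7×4 by 4×12 → 7×12, cost 7·4·12 = 336; cumulative 776. Total 776.
Order B = (M₁ ((M₂ M₃) M₄)): (M₂ M₃): 10×4 by 4×4 → 10×4, cost 10·4·4 = 160; ((M₂ M₃) M₄): 10×4 by 4×12 → 10×12, cost 10·4·12 = 480; cumulative 640; (M₁ ((M₂ M₃) M₄)): 7×10 by 10×12 → 7×12, cost 7·10·12 = 840; cumulative 1480. Total 1480.
Difference: |776 − 1480| = 704.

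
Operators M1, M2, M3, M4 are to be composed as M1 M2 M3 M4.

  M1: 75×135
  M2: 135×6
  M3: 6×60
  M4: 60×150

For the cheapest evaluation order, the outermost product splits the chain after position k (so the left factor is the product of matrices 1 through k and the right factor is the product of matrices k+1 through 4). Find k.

Adjacent pairs: M1M2 = 75·135·6 = 60750; M2M3 = 135·6·60 = 48600; M3M4 = 6·60·150 = 54000.
Length 3: M1..M3: k=1: 0+48600+75·135·60=656100; k=2: 60750+0+75·6·60=87750 → min 87750 | M2..M4: k=2: 0+54000+135·6·150=175500; k=3: 48600+0+135·60·150=1263600 → min 175500.
Top-level splits: k=1: (M1..M1)·(M2..M4) → 0+175500+75·135·150 = 1694250; k=2: (M1..M2)·(M3..M4) → 60750+54000+75·6·150 = 182250; k=3: (M1..M3)·(M4..M4) → 87750+0+75·60·150 = 762750.
Best split is after M2, i.e. k = 2.

2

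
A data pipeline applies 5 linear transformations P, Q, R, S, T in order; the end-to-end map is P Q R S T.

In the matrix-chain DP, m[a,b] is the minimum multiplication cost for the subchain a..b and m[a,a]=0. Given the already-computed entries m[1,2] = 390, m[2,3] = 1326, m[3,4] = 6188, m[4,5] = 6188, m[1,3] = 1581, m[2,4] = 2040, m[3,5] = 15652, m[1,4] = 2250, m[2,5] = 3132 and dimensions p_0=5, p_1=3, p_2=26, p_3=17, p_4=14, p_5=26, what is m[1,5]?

3522

m[1,5] = min over k∈[1,4] of m[1,k]+m[k+1,5]+p_{0}·p_k·p_{5}.
k=1: 0 + 3132 + 5·3·26 = 3522; k=2: 390 + 15652 + 5·26·26 = 19422; k=3: 1581 + 6188 + 5·17·26 = 9979; k=4: 2250 + 0 + 5·14·26 = 4070.
Minimum: 3522 at k=1.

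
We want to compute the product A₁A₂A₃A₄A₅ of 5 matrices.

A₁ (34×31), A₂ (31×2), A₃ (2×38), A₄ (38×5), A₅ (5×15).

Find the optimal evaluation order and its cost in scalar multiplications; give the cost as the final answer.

Adjacent pairs: A₁A₂ = 34·31·2 = 2108; A₂A₃ = 31·2·38 = 2356; A₃A₄ = 2·38·5 = 380; A₄A₅ = 38·5·15 = 2850.
Length 3: A₁..A₃: k=1: 0+2356+34·31·38=42408; k=2: 2108+0+34·2·38=4692 → min 4692 | A₂..A₄: k=2: 0+380+31·2·5=690; k=3: 2356+0+31·38·5=8246 → min 690 | A₃..A₅: k=3: 0+2850+2·38·15=3990; k=4: 380+0+2·5·15=530 → min 530.
Length 4: A₁..A₄: k=1: 0+690+34·31·5=5960; k=2: 2108+380+34·2·5=2828; k=3: 4692+0+34·38·5=11152 → min 2828 | A₂..A₅: k=2: 0+530+31·2·15=1460; k=3: 2356+2850+31·38·15=22876; k=4: 690+0+31·5·15=3015 → min 1460.
Length 5: A₁..A₅: k=1: 0+1460+34·31·15=17270; k=2: 2108+530+34·2·15=3658; k=3: 4692+2850+34·38·15=26922; k=4: 2828+0+34·5·15=5378 → min 3658.
Optimal parenthesization: ((A₁A₂)((A₃A₄)A₅)) with cost 3658.

3658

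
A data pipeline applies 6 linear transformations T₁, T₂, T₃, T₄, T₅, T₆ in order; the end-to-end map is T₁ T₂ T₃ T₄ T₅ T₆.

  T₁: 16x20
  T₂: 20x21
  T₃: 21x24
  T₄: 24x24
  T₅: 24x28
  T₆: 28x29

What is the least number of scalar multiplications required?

Adjacent pairs: T₁T₂ = 16·20·21 = 6720; T₂T₃ = 20·21·24 = 10080; T₃T₄ = 21·24·24 = 12096; T₄T₅ = 24·24·28 = 16128; T₅T₆ = 24·28·29 = 19488.
Length 3: T₁..T₃: k=1: 0+10080+16·20·24=17760; k=2: 6720+0+16·21·24=14784 → min 14784 | T₂..T₄: k=2: 0+12096+20·21·24=22176; k=3: 10080+0+20·24·24=21600 → min 21600 | T₃..T₅: k=3: 0+16128+21·24·28=30240; k=4: 12096+0+21·24·28=26208 → min 26208 | T₄..T₆: k=4: 0+19488+24·24·29=36192; k=5: 16128+0+24·28·29=35616 → min 35616.
Length 4: T₁..T₄: k=1: 0+21600+16·20·24=29280; k=2: 6720+12096+16·21·24=26880; k=3: 14784+0+16·24·24=24000 → min 24000 | T₂..T₅: k=2: 0+26208+20·21·28=37968; k=3: 10080+16128+20·24·28=39648; k=4: 21600+0+20·24·28=35040 → min 35040 | T₃..T₆: k=3: 0+35616+21·24·29=50232; k=4: 12096+19488+21·24·29=46200; k=5: 26208+0+21·28·29=43260 → min 43260.
Length 5: T₁..T₅: k=1: 0+35040+16·20·28=44000; k=2: 6720+26208+16·21·28=42336; k=3: 14784+16128+16·24·28=41664; k=4: 24000+0+16·24·28=34752 → min 34752 | T₂..T₆: k=2: 0+43260+20·21·29=55440; k=3: 10080+35616+20·24·29=59616; k=4: 21600+19488+20·24·29=55008; k=5: 35040+0+20·28·29=51280 → min 51280.
Length 6: T₁..T₆: k=1: 0+51280+16·20·29=60560; k=2: 6720+43260+16·21·29=59724; k=3: 14784+35616+16·24·29=61536; k=4: 24000+19488+16·24·29=54624; k=5: 34752+0+16·28·29=47744 → min 47744.
Optimal order: (((((T₁ T₂) T₃) T₄) T₅) T₆) with cost 47744.

47744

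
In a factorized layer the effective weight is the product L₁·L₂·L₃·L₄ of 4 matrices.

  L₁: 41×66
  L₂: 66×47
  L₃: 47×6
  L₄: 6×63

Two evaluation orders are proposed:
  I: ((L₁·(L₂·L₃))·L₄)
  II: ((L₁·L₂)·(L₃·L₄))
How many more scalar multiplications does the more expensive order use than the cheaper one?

Order I = ((L₁·(L₂·L₃))·L₄): (L₂·L₃): 66×47 by 47×6 → 66×6, cost 66·47·6 = 18612; (L₁·(L₂·L₃)): 41×66 by 66×6 → 41×6, cost 41·66·6 = 16236; cumulative 34848; ((L₁·(L₂·L₃))·L₄): 41×6 by 6×63 → 41×63, cost 41·6·63 = 15498; cumulative 50346. Total 50346.
Order II = ((L₁·L₂)·(L₃·L₄)): (L₁·L₂): 41×66 by 66×47 → 41×47, cost 41·66·47 = 127182; (L₃·L₄): 47×6 by 6×63 → 47×63, cost 47·6·63 = 17766; ((L₁·L₂)·(L₃·L₄)): 41×47 by 47×63 → 41×63, cost 41·47·63 = 121401; cumulative 266349. Total 266349.
Difference: |50346 − 266349| = 216003.

216003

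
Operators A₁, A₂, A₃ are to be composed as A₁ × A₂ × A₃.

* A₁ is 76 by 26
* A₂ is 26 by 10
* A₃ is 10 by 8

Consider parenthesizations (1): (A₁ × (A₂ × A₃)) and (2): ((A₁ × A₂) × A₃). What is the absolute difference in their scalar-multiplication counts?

7952

Order (1) = (A₁ × (A₂ × A₃)): (A₂ × A₃): 26×10 by 10×8 → 26×8, cost 26·10·8 = 2080; (A₁ × (A₂ × A₃)): 76×26 by 26×8 → 76×8, cost 76·26·8 = 15808; cumulative 17888. Total 17888.
Order (2) = ((A₁ × A₂) × A₃): (A₁ × A₂): 76×26 by 26×10 → 76×10, cost 76·26·10 = 19760; ((A₁ × A₂) × A₃): 76×10 by 10×8 → 76×8, cost 76·10·8 = 6080; cumulative 25840. Total 25840.
Difference: |17888 − 25840| = 7952.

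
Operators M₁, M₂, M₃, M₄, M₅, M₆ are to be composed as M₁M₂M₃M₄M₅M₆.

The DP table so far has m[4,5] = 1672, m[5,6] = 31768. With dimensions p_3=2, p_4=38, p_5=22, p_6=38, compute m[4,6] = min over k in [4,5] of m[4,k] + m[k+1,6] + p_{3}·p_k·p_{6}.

3344

m[4,6] = min over k∈[4,5] of m[4,k]+m[k+1,6]+p_{3}·p_k·p_{6}.
k=4: 0 + 31768 + 2·38·38 = 34656; k=5: 1672 + 0 + 2·22·38 = 3344.
Minimum: 3344 at k=5.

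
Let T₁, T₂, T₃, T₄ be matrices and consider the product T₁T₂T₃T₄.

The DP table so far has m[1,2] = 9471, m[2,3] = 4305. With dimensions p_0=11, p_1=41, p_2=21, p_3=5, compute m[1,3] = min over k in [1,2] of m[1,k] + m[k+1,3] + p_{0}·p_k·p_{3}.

m[1,3] = min over k∈[1,2] of m[1,k]+m[k+1,3]+p_{0}·p_k·p_{3}.
k=1: 0 + 4305 + 11·41·5 = 6560; k=2: 9471 + 0 + 11·21·5 = 10626.
Minimum: 6560 at k=1.

6560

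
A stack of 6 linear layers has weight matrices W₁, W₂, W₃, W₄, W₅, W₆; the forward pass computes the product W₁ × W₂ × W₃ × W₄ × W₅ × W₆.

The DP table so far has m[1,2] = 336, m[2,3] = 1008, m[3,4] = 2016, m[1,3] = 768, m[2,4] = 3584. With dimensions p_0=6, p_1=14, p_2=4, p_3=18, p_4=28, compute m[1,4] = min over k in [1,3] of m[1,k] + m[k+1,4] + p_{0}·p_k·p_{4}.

3024

m[1,4] = min over k∈[1,3] of m[1,k]+m[k+1,4]+p_{0}·p_k·p_{4}.
k=1: 0 + 3584 + 6·14·28 = 5936; k=2: 336 + 2016 + 6·4·28 = 3024; k=3: 768 + 0 + 6·18·28 = 3792.
Minimum: 3024 at k=2.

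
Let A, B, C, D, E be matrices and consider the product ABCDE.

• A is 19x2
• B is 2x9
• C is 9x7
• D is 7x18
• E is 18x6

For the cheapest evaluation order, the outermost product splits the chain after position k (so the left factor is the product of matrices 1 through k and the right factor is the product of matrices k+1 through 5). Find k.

1

Adjacent pairs: AB = 19·2·9 = 342; BC = 2·9·7 = 126; CD = 9·7·18 = 1134; DE = 7·18·6 = 756.
Length 3: A..C: k=1: 0+126+19·2·7=392; k=2: 342+0+19·9·7=1539 → min 392 | B..D: k=2: 0+1134+2·9·18=1458; k=3: 126+0+2·7·18=378 → min 378 | C..E: k=3: 0+756+9·7·6=1134; k=4: 1134+0+9·18·6=2106 → min 1134.
Length 4: A..D: k=1: 0+378+19·2·18=1062; k=2: 342+1134+19·9·18=4554; k=3: 392+0+19·7·18=2786 → min 1062 | B..E: k=2: 0+1134+2·9·6=1242; k=3: 126+756+2·7·6=966; k=4: 378+0+2·18·6=594 → min 594.
Top-level splits: k=1: (A..A)·(B..E) → 0+594+19·2·6 = 822; k=2: (A..B)·(C..E) → 342+1134+19·9·6 = 2502; k=3: (A..C)·(D..E) → 392+756+19·7·6 = 1946; k=4: (A..D)·(E..E) → 1062+0+19·18·6 = 3114.
Best split is after A, i.e. k = 1.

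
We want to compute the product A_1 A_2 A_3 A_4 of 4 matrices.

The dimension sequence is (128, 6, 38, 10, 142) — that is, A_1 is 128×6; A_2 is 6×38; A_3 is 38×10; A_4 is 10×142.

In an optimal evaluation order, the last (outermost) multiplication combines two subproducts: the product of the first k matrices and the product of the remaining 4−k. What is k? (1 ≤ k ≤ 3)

1

Adjacent pairs: A_1A_2 = 128·6·38 = 29184; A_2A_3 = 6·38·10 = 2280; A_3A_4 = 38·10·142 = 53960.
Length 3: A_1..A_3: k=1: 0+2280+128·6·10=9960; k=2: 29184+0+128·38·10=77824 → min 9960 | A_2..A_4: k=2: 0+53960+6·38·142=86336; k=3: 2280+0+6·10·142=10800 → min 10800.
Top-level splits: k=1: (A_1..A_1)·(A_2..A_4) → 0+10800+128·6·142 = 119856; k=2: (A_1..A_2)·(A_3..A_4) → 29184+53960+128·38·142 = 773832; k=3: (A_1..A_3)·(A_4..A_4) → 9960+0+128·10·142 = 191720.
Best split is after A_1, i.e. k = 1.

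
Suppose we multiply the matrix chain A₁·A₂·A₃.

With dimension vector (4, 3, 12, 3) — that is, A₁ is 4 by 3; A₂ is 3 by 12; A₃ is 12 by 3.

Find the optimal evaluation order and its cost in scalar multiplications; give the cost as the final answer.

(A₁·(A₂·A₃)): cost 144.
((A₁·A₂)·A₃): cost 288.
Optimal: (A₁·(A₂·A₃)) with cost 144.

144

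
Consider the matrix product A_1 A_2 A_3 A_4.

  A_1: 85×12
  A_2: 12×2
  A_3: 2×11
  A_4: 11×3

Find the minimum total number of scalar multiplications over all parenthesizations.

Adjacent pairs: A_1A_2 = 85·12·2 = 2040; A_2A_3 = 12·2·11 = 264; A_3A_4 = 2·11·3 = 66.
Length 3: A_1..A_3: k=1: 0+264+85·12·11=11484; k=2: 2040+0+85·2·11=3910 → min 3910 | A_2..A_4: k=2: 0+66+12·2·3=138; k=3: 264+0+12·11·3=660 → min 138.
Length 4: A_1..A_4: k=1: 0+138+85·12·3=3198; k=2: 2040+66+85·2·3=2616; k=3: 3910+0+85·11·3=6715 → min 2616.
Optimal order: ((A_1 A_2) (A_3 A_4)) with cost 2616.

2616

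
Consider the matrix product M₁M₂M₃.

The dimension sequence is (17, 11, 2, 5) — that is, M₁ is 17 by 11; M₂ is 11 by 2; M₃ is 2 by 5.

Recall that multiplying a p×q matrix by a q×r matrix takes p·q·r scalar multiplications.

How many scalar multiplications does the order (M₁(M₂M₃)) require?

(M₂M₃): 11×2 by 2×5 → 11×5, cost 11·2·5 = 110
(M₁(M₂M₃)): 17×11 by 11×5 → 17×5, cost 17·11·5 = 935; cumulative 1045
Total: 1045 scalar multiplications.

1045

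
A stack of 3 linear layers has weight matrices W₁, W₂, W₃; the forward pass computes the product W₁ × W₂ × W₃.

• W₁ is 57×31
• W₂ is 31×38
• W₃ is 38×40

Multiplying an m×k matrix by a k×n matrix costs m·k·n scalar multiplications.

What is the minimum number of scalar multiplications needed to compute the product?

Order (W₁ × (W₂ × W₃)): (W₂ × W₃): 31×38 by 38×40 → 31×40, cost 31·38·40 = 47120; (W₁ × (W₂ × W₃)): 57×31 by 31×40 → 57×40, cost 57·31·40 = 70680; cumulative 117800. Total 117800.
Order ((W₁ × W₂) × W₃): (W₁ × W₂): 57×31 by 31×38 → 57×38, cost 57·31·38 = 67146; ((W₁ × W₂) × W₃): 57×38 by 38×40 → 57×40, cost 57·38·40 = 86640; cumulative 153786. Total 153786.
Minimum: 117800.

117800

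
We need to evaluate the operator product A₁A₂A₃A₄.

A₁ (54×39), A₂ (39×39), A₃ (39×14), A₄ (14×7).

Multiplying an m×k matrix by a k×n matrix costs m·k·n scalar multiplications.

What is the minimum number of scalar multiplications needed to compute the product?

Adjacent pairs: A₁A₂ = 54·39·39 = 82134; A₂A₃ = 39·39·14 = 21294; A₃A₄ = 39·14·7 = 3822.
Length 3: A₁..A₃: k=1: 0+21294+54·39·14=50778; k=2: 82134+0+54·39·14=111618 → min 50778 | A₂..A₄: k=2: 0+3822+39·39·7=14469; k=3: 21294+0+39·14·7=25116 → min 14469.
Length 4: A₁..A₄: k=1: 0+14469+54·39·7=29211; k=2: 82134+3822+54·39·7=100698; k=3: 50778+0+54·14·7=56070 → min 29211.
Optimal order: (A₁(A₂(A₃A₄))) with cost 29211.

29211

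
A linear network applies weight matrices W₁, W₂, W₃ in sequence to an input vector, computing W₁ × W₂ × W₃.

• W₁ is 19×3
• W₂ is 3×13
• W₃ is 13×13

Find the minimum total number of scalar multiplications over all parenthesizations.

Order (W₁ × (W₂ × W₃)): (W₂ × W₃): 3×13 by 13×13 → 3×13, cost 3·13·13 = 507; (W₁ × (W₂ × W₃)): 19×3 by 3×13 → 19×13, cost 19·3·13 = 741; cumulative 1248. Total 1248.
Order ((W₁ × W₂) × W₃): (W₁ × W₂): 19×3 by 3×13 → 19×13, cost 19·3·13 = 741; ((W₁ × W₂) × W₃): 19×13 by 13×13 → 19×13, cost 19·13·13 = 3211; cumulative 3952. Total 3952.
Minimum: 1248.

1248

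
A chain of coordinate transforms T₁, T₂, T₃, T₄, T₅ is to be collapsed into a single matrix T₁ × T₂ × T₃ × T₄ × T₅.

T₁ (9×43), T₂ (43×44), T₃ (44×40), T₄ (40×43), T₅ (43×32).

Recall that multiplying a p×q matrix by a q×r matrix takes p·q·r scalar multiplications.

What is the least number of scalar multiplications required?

Adjacent pairs: T₁T₂ = 9·43·44 = 17028; T₂T₃ = 43·44·40 = 75680; T₃T₄ = 44·40·43 = 75680; T₄T₅ = 40·43·32 = 55040.
Length 3: T₁..T₃: k=1: 0+75680+9·43·40=91160; k=2: 17028+0+9·44·40=32868 → min 32868 | T₂..T₄: k=2: 0+75680+43·44·43=157036; k=3: 75680+0+43·40·43=149640 → min 149640 | T₃..T₅: k=3: 0+55040+44·40·32=111360; k=4: 75680+0+44·43·32=136224 → min 111360.
Length 4: T₁..T₄: k=1: 0+149640+9·43·43=166281; k=2: 17028+75680+9·44·43=109736; k=3: 32868+0+9·40·43=48348 → min 48348 | T₂..T₅: k=2: 0+111360+43·44·32=171904; k=3: 75680+55040+43·40·32=185760; k=4: 149640+0+43·43·32=208808 → min 171904.
Length 5: T₁..T₅: k=1: 0+171904+9·43·32=184288; k=2: 17028+111360+9·44·32=141060; k=3: 32868+55040+9·40·32=99428; k=4: 48348+0+9·43·32=60732 → min 60732.
Optimal order: ((((T₁ × T₂) × T₃) × T₄) × T₅) with cost 60732.

60732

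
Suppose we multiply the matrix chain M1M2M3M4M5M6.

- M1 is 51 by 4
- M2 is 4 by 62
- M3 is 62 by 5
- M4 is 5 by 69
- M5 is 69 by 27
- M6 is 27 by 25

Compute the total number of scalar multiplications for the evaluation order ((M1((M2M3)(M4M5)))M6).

51028

(M2M3): 4×62 by 62×5 → 4×5, cost 4·62·5 = 1240
(M4M5): 5×69 by 69×27 → 5×27, cost 5·69·27 = 9315
((M2M3)(M4M5)): 4×5 by 5×27 → 4×27, cost 4·5·27 = 540; cumulative 11095
(M1((M2M3)(M4M5))): 51×4 by 4×27 → 51×27, cost 51·4·27 = 5508; cumulative 16603
((M1((M2M3)(M4M5)))M6): 51×27 by 27×25 → 51×25, cost 51·27·25 = 34425; cumulative 51028
Total: 51028 scalar multiplications.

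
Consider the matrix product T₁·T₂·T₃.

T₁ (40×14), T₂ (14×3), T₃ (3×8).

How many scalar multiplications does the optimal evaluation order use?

2640

Order (T₁·(T₂·T₃)): (T₂·T₃): 14×3 by 3×8 → 14×8, cost 14·3·8 = 336; (T₁·(T₂·T₃)): 40×14 by 14×8 → 40×8, cost 40·14·8 = 4480; cumulative 4816. Total 4816.
Order ((T₁·T₂)·T₃): (T₁·T₂): 40×14 by 14×3 → 40×3, cost 40·14·3 = 1680; ((T₁·T₂)·T₃): 40×3 by 3×8 → 40×8, cost 40·3·8 = 960; cumulative 2640. Total 2640.
Minimum: 2640.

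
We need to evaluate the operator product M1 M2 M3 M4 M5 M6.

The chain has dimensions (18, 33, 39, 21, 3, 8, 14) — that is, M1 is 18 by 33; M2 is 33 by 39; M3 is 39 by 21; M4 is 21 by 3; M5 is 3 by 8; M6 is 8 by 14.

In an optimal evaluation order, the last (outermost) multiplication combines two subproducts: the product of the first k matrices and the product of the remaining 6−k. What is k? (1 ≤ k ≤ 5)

4

Adjacent pairs: M1M2 = 18·33·39 = 23166; M2M3 = 33·39·21 = 27027; M3M4 = 39·21·3 = 2457; M4M5 = 21·3·8 = 504; M5M6 = 3·8·14 = 336.
Length 3: M1..M3: k=1: 0+27027+18·33·21=39501; k=2: 23166+0+18·39·21=37908 → min 37908 | M2..M4: k=2: 0+2457+33·39·3=6318; k=3: 27027+0+33·21·3=29106 → min 6318 | M3..M5: k=3: 0+504+39·21·8=7056; k=4: 2457+0+39·3·8=3393 → min 3393 | M4..M6: k=4: 0+336+21·3·14=1218; k=5: 504+0+21·8·14=2856 → min 1218.
Length 4: M1..M4: k=1: 0+6318+18·33·3=8100; k=2: 23166+2457+18·39·3=27729; k=3: 37908+0+18·21·3=39042 → min 8100 | M2..M5: k=2: 0+3393+33·39·8=13689; k=3: 27027+504+33·21·8=33075; k=4: 6318+0+33·3·8=7110 → min 7110 | M3..M6: k=3: 0+1218+39·21·14=12684; k=4: 2457+336+39·3·14=4431; k=5: 3393+0+39·8·14=7761 → min 4431.
Length 5: M1..M5: k=1: 0+7110+18·33·8=11862; k=2: 23166+3393+18·39·8=32175; k=3: 37908+504+18·21·8=41436; k=4: 8100+0+18·3·8=8532 → min 8532 | M2..M6: k=2: 0+4431+33·39·14=22449; k=3: 27027+1218+33·21·14=37947; k=4: 6318+336+33·3·14=8040; k=5: 7110+0+33·8·14=10806 → min 8040.
Top-level splits: k=1: (M1..M1)·(M2..M6) → 0+8040+18·33·14 = 16356; k=2: (M1..M2)·(M3..M6) → 23166+4431+18·39·14 = 37425; k=3: (M1..M3)·(M4..M6) → 37908+1218+18·21·14 = 44418; k=4: (M1..M4)·(M5..M6) → 8100+336+18·3·14 = 9192; k=5: (M1..M5)·(M6..M6) → 8532+0+18·8·14 = 10548.
Best split is after M4, i.e. k = 4.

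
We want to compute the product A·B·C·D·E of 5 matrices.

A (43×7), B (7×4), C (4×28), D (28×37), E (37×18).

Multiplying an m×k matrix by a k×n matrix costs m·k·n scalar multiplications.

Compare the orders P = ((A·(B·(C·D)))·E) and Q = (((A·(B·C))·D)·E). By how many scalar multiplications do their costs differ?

Order P = ((A·(B·(C·D)))·E): (C·D): 4×28 by 28×37 → 4×37, cost 4·28·37 = 4144; (B·(C·D)): 7×4 by 4×37 → 7×37, cost 7·4·37 = 1036; cumulative 5180; (A·(B·(C·D))): 43×7 by 7×37 → 43×37, cost 43·7·37 = 11137; cumulative 16317; ((A·(B·(C·D)))·E): 43×37 by 37×18 → 43×18, cost 43·37·18 = 28638; cumulative 44955. Total 44955.
Order Q = (((A·(B·C))·D)·E): (B·C): 7×4 by 4×28 → 7×28, cost 7·4·28 = 784; (A·(B·C)): 43×7 by 7×28 → 43×28, cost 43·7·28 = 8428; cumulative 9212; ((A·(B·C))·D): 43×28 by 28×37 → 43×37, cost 43·28·37 = 44548; cumulative 53760; (((A·(B·C))·D)·E): 43×37 by 37×18 → 43×18, cost 43·37·18 = 28638; cumulative 82398. Total 82398.
Difference: |44955 − 82398| = 37443.

37443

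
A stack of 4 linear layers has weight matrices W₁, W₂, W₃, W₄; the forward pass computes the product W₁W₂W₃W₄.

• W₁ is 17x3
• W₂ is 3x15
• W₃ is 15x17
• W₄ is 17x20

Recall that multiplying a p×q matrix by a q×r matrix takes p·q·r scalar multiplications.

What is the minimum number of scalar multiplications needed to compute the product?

Adjacent pairs: W₁W₂ = 17·3·15 = 765; W₂W₃ = 3·15·17 = 765; W₃W₄ = 15·17·20 = 5100.
Length 3: W₁..W₃: k=1: 0+765+17·3·17=1632; k=2: 765+0+17·15·17=5100 → min 1632 | W₂..W₄: k=2: 0+5100+3·15·20=6000; k=3: 765+0+3·17·20=1785 → min 1785.
Length 4: W₁..W₄: k=1: 0+1785+17·3·20=2805; k=2: 765+5100+17·15·20=10965; k=3: 1632+0+17·17·20=7412 → min 2805.
Optimal order: (W₁((W₂W₃)W₄)) with cost 2805.

2805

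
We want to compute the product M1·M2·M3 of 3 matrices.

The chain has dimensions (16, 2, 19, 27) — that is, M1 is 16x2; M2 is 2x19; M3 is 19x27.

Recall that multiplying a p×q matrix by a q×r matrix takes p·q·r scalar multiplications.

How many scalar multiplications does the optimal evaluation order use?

Order (M1·(M2·M3)): (M2·M3): 2×19 by 19×27 → 2×27, cost 2·19·27 = 1026; (M1·(M2·M3)): 16×2 by 2×27 → 16×27, cost 16·2·27 = 864; cumulative 1890. Total 1890.
Order ((M1·M2)·M3): (M1·M2): 16×2 by 2×19 → 16×19, cost 16·2·19 = 608; ((M1·M2)·M3): 16×19 by 19×27 → 16×27, cost 16·19·27 = 8208; cumulative 8816. Total 8816.
Minimum: 1890.

1890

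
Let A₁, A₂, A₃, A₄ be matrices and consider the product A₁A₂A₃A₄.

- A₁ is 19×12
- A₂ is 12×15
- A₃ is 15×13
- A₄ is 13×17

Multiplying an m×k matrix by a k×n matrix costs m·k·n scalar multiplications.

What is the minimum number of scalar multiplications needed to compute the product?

Adjacent pairs: A₁A₂ = 19·12·15 = 3420; A₂A₃ = 12·15·13 = 2340; A₃A₄ = 15·13·17 = 3315.
Length 3: A₁..A₃: k=1: 0+2340+19·12·13=5304; k=2: 3420+0+19·15·13=7125 → min 5304 | A₂..A₄: k=2: 0+3315+12·15·17=6375; k=3: 2340+0+12·13·17=4992 → min 4992.
Length 4: A₁..A₄: k=1: 0+4992+19·12·17=8868; k=2: 3420+3315+19·15·17=11580; k=3: 5304+0+19·13·17=9503 → min 8868.
Optimal order: (A₁((A₂A₃)A₄)) with cost 8868.

8868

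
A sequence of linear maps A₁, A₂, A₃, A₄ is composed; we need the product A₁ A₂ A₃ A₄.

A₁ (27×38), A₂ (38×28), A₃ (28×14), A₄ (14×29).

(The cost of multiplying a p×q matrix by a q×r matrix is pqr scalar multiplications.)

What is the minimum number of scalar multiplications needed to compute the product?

Adjacent pairs: A₁A₂ = 27·38·28 = 28728; A₂A₃ = 38·28·14 = 14896; A₃A₄ = 28·14·29 = 11368.
Length 3: A₁..A₃: k=1: 0+14896+27·38·14=29260; k=2: 28728+0+27·28·14=39312 → min 29260 | A₂..A₄: k=2: 0+11368+38·28·29=42224; k=3: 14896+0+38·14·29=30324 → min 30324.
Length 4: A₁..A₄: k=1: 0+30324+27·38·29=60078; k=2: 28728+11368+27·28·29=62020; k=3: 29260+0+27·14·29=40222 → min 40222.
Optimal order: ((A₁ (A₂ A₃)) A₄) with cost 40222.

40222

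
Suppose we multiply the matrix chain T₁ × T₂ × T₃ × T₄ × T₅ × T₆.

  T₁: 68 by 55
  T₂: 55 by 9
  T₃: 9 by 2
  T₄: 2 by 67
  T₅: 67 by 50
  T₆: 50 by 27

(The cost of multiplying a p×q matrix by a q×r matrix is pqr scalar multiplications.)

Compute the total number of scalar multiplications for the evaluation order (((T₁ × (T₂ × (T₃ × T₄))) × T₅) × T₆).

(T₃ × T₄): 9×2 by 2×67 → 9×67, cost 9·2·67 = 1206
(T₂ × (T₃ × T₄)): 55×9 by 9×67 → 55×67, cost 55·9·67 = 33165; cumulative 34371
(T₁ × (T₂ × (T₃ × T₄))): 68×55 by 55×67 → 68×67, cost 68·55·67 = 250580; cumulative 284951
((T₁ × (T₂ × (T₃ × T₄))) × T₅): 68×67 by 67×50 → 68×50, cost 68·67·50 = 227800; cumulative 512751
(((T₁ × (T₂ × (T₃ × T₄))) × T₅) × T₆): 68×50 by 50×27 → 68×27, cost 68·50·27 = 91800; cumulative 604551
Total: 604551 scalar multiplications.

604551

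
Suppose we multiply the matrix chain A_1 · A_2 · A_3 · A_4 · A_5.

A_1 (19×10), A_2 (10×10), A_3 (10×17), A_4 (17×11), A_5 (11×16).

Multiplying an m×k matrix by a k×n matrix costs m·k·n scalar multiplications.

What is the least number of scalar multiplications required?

7770

Adjacent pairs: A_1A_2 = 19·10·10 = 1900; A_2A_3 = 10·10·17 = 1700; A_3A_4 = 10·17·11 = 1870; A_4A_5 = 17·11·16 = 2992.
Length 3: A_1..A_3: k=1: 0+1700+19·10·17=4930; k=2: 1900+0+19·10·17=5130 → min 4930 | A_2..A_4: k=2: 0+1870+10·10·11=2970; k=3: 1700+0+10·17·11=3570 → min 2970 | A_3..A_5: k=3: 0+2992+10·17·16=5712; k=4: 1870+0+10·11·16=3630 → min 3630.
Length 4: A_1..A_4: k=1: 0+2970+19·10·11=5060; k=2: 1900+1870+19·10·11=5860; k=3: 4930+0+19·17·11=8483 → min 5060 | A_2..A_5: k=2: 0+3630+10·10·16=5230; k=3: 1700+2992+10·17·16=7412; k=4: 2970+0+10·11·16=4730 → min 4730.
Length 5: A_1..A_5: k=1: 0+4730+19·10·16=7770; k=2: 1900+3630+19·10·16=8570; k=3: 4930+2992+19·17·16=13090; k=4: 5060+0+19·11·16=8404 → min 7770.
Optimal order: (A_1 · ((A_2 · (A_3 · A_4)) · A_5)) with cost 7770.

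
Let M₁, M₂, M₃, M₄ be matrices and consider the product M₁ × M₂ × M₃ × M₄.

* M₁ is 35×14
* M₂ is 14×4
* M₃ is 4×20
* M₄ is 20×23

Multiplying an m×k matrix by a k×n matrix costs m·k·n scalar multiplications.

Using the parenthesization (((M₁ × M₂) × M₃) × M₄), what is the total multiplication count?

(M₁ × M₂): 35×14 by 14×4 → 35×4, cost 35·14·4 = 1960
((M₁ × M₂) × M₃): 35×4 by 4×20 → 35×20, cost 35·4·20 = 2800; cumulative 4760
(((M₁ × M₂) × M₃) × M₄): 35×20 by 20×23 → 35×23, cost 35·20·23 = 16100; cumulative 20860
Total: 20860 scalar multiplications.

20860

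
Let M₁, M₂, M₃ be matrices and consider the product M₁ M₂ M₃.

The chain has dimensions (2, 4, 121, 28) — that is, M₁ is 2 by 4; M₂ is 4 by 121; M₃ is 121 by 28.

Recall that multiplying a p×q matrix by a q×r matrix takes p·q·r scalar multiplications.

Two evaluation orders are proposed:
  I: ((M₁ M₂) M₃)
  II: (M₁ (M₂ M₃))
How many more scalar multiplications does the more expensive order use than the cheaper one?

Order I = ((M₁ M₂) M₃): (M₁ M₂): 2×4 by 4×121 → 2×121, cost 2·4·121 = 968; ((M₁ M₂) M₃): 2×121 by 121×28 → 2×28, cost 2·121·28 = 6776; cumulative 7744. Total 7744.
Order II = (M₁ (M₂ M₃)): (M₂ M₃): 4×121 by 121×28 → 4×28, cost 4·121·28 = 13552; (M₁ (M₂ M₃)): 2×4 by 4×28 → 2×28, cost 2·4·28 = 224; cumulative 13776. Total 13776.
Difference: |7744 − 13776| = 6032.

6032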